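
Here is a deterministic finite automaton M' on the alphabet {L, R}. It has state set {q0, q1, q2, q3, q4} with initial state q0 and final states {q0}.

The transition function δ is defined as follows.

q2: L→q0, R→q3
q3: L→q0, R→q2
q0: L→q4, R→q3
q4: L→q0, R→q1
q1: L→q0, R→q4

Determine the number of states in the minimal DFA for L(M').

2

Start with accepting vs non-accepting: {q0} | {q1,q2,q3,q4}.
Stable partition: {q0} | {q1,q2,q3,q4} — 2 equivalence classes.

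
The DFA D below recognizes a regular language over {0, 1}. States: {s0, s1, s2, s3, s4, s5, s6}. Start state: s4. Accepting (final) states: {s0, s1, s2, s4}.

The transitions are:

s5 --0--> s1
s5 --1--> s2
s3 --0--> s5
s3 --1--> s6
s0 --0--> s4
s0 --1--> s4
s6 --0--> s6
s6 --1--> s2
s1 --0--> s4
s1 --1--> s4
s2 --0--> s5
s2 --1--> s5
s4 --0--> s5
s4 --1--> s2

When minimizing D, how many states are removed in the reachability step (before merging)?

No path from s4 leads to s0, s3, s6; the other 4 states are all reachable.

3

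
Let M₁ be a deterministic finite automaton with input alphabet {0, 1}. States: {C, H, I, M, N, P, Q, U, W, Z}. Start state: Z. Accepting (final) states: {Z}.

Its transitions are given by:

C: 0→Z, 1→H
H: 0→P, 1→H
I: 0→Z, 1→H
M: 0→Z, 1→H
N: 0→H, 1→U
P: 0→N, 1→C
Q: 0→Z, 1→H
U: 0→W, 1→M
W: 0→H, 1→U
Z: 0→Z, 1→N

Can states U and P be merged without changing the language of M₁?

Yes

Reachable states from the start: {C,H,M,N,P,U,W,Z}. Unreachable: {I,Q} — drop them.
Start with accepting vs non-accepting: {Z} | {C,H,M,N,P,U,W}.
Split {C,H,M,N,P,U,W} by δ(·,0) → {H,N,P,U,W} and {C,M}.
On input 1, block {H,N,P,U,W} splits into {H,N,W} and {P,U}.
On input 0, block {H,N,W} splits into {N,W} and {H}.
Stable partition: {Z} | {N,W} | {C,M} | {P,U} | {H} — 5 equivalence classes.
U and P lie in the same block of the stable partition, so they are equivalent — no string distinguishes them.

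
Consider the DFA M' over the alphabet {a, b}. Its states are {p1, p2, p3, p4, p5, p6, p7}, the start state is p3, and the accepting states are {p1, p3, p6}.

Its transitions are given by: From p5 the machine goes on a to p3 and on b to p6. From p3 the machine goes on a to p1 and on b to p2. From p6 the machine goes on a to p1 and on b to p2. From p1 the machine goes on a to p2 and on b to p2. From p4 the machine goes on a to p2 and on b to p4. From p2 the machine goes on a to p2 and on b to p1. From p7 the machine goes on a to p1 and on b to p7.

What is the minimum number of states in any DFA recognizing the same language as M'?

States {p4,p5,p6,p7} cannot be reached from the start state, so discard them.
P0 = {p1,p3} | {p2}.
Refine {p1,p3} on symbol a: members go to different blocks, giving {p1} and {p3}.
Stable partition: {p1} | {p2} | {p3} — 3 equivalence classes.

3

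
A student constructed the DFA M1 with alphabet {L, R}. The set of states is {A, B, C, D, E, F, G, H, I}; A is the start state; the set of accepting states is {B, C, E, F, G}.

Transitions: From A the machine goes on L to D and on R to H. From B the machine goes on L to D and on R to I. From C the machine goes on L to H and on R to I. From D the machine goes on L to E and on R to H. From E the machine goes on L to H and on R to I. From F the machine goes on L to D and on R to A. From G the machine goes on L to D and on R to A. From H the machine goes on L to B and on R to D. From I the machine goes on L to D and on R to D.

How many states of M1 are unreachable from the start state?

BFS from A reaches {A, B, D, E, H, I}; the 3 state(s) C, F, G are never visited.

3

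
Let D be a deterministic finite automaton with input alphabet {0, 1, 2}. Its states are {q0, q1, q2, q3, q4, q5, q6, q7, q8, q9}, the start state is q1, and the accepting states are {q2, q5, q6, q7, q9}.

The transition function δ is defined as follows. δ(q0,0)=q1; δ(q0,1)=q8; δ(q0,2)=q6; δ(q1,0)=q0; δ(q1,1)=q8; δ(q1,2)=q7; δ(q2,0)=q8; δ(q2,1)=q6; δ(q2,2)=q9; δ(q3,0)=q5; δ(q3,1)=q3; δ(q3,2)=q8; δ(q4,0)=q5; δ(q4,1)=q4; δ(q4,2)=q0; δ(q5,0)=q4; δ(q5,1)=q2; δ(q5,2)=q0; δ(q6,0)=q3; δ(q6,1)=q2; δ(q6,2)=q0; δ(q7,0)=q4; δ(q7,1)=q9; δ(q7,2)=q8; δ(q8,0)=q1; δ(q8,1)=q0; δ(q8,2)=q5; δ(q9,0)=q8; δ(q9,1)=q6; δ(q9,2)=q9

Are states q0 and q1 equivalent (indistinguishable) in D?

Start with accepting vs non-accepting: {q2,q5,q6,q7,q9} | {q0,q1,q3,q4,q8}.
Split {q2,q5,q6,q7,q9} by δ(·,2) → {q5,q6,q7} and {q2,q9}.
Refine {q0,q1,q3,q4,q8} on symbol 0: members go to different blocks, giving {q0,q1,q8} and {q3,q4}.
No further refinement is possible. Final partition (4 blocks): {q5,q6,q7} | {q0,q1,q8} | {q2,q9} | {q3,q4}.
q0 and q1 lie in the same block of the stable partition, so they are equivalent — no string distinguishes them.

Yes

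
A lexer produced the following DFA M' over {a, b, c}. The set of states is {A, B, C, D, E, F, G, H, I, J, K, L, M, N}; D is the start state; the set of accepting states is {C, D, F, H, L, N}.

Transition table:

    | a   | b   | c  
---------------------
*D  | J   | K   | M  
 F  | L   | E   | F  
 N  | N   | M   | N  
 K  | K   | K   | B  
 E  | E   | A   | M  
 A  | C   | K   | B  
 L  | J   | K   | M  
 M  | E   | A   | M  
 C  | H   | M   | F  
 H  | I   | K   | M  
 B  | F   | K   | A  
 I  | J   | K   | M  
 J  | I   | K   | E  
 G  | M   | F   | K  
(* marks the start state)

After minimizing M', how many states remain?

6

First remove the unreachable states {G,N}; 12 states remain.
Initial partition by acceptance: {C,D,F,H,L} | {A,B,E,I,J,K,M}.
Split {C,D,F,H,L} by δ(·,a) → {D,H,L} and {C,F}.
On input a, block {A,B,E,I,J,K,M} splits into {E,I,J,K,M} and {A,B}.
Refine {E,I,J,K,M} on symbol b: members go to different blocks, giving {I,J,K} and {E,M}.
Refine {I,J,K} on symbol c: members go to different blocks, giving {I,J} and {K}.
Stable partition: {D,H,L} | {I,J} | {C,F} | {A,B} | {E,M} | {K} — 6 equivalence classes.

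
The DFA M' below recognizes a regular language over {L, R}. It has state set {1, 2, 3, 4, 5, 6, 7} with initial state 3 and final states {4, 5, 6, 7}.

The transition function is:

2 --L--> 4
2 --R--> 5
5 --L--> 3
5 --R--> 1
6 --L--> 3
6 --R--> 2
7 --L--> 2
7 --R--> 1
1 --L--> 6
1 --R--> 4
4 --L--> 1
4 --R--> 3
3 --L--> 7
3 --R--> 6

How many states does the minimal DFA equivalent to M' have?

2

Every state is reachable, so we keep all 7.
P0 = {4,5,6,7} | {1,2,3}.
Stable partition: {4,5,6,7} | {1,2,3} — 2 equivalence classes.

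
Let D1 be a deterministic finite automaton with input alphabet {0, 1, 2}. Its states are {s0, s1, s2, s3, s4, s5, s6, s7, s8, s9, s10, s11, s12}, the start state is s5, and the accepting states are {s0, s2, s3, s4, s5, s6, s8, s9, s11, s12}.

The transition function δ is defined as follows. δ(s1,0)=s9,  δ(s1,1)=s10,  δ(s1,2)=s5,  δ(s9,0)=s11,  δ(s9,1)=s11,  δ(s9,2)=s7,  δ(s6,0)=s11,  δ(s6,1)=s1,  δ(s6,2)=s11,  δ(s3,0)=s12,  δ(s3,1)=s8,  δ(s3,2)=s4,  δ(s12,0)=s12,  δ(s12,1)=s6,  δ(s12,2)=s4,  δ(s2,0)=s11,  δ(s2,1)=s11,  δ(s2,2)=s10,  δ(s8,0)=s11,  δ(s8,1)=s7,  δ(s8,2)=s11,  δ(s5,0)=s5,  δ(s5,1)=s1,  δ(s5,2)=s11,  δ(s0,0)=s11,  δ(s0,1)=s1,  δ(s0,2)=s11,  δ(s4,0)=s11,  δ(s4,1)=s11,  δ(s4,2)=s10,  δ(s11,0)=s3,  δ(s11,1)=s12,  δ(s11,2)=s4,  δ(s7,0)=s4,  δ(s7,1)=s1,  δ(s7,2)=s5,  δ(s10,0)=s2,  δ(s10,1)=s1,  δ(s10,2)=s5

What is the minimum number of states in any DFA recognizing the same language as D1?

First remove the unreachable states {s0}; 12 states remain.
Start with accepting vs non-accepting: {s2,s3,s4,s5,s6,s8,s9,s11,s12} | {s1,s7,s10}.
On input 1, block {s2,s3,s4,s5,s6,s8,s9,s11,s12} splits into {s2,s3,s4,s9,s11,s12} and {s5,s6,s8}.
Refine {s2,s3,s4,s9,s11,s12} on symbol 1: members go to different blocks, giving {s2,s4,s9,s11} and {s3,s12}.
On input 0, block {s2,s4,s9,s11} splits into {s2,s4,s9} and {s11}.
Split {s5,s6,s8} by δ(·,0) → {s6,s8} and {s5}.
Stable partition: {s2,s4,s9} | {s1,s7,s10} | {s6,s8} | {s3,s12} | {s11} | {s5} — 6 equivalence classes.

6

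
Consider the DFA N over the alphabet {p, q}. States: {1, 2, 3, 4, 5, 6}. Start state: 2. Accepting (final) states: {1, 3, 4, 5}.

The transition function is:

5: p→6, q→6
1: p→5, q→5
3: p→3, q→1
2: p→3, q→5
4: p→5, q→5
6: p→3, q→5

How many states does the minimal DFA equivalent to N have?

4

Reachable states from the start: {1,2,3,5,6}. Unreachable: {4} — drop them.
P0 = {1,3,5} | {2,6}.
Split {1,3,5} by δ(·,p) → {1,3} and {5}.
Split {1,3} by δ(·,p) → {1} and {3}.
The partition is now stable with 4 blocks: {1} | {2,6} | {5} | {3}.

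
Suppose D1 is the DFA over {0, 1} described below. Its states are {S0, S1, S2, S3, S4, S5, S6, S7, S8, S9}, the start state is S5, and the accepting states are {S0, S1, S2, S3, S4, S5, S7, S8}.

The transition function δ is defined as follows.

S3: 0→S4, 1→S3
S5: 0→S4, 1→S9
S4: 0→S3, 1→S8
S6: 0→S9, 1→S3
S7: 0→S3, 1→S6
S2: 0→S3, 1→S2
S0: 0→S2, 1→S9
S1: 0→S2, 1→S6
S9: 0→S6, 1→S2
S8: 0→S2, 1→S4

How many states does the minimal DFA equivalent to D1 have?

First remove the unreachable states {S0,S1,S7}; 7 states remain.
Initial partition by acceptance: {S2,S3,S4,S5,S8} | {S6,S9}.
Split {S2,S3,S4,S5,S8} by δ(·,1) → {S2,S3,S4,S8} and {S5}.
The partition is now stable with 3 blocks: {S2,S3,S4,S8} | {S6,S9} | {S5}.

3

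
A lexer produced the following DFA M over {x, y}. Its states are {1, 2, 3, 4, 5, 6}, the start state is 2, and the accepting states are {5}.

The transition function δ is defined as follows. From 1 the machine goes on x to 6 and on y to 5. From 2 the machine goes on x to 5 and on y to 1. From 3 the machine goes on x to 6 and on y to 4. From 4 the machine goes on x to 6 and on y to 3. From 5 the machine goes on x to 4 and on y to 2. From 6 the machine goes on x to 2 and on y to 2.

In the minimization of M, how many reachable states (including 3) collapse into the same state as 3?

2

Initial partition by acceptance: {5} | {1,2,3,4,6}.
Refine {1,2,3,4,6} on symbol x: members go to different blocks, giving {1,3,4,6} and {2}.
Split {1,3,4,6} by δ(·,x) → {1,3,4} and {6}.
Refine {1,3,4} on symbol y: members go to different blocks, giving {3,4} and {1}.
The partition is now stable with 5 blocks: {5} | {3,4} | {2} | {6} | {1}.
The equivalence class containing 3 is {3,4}, of size 2.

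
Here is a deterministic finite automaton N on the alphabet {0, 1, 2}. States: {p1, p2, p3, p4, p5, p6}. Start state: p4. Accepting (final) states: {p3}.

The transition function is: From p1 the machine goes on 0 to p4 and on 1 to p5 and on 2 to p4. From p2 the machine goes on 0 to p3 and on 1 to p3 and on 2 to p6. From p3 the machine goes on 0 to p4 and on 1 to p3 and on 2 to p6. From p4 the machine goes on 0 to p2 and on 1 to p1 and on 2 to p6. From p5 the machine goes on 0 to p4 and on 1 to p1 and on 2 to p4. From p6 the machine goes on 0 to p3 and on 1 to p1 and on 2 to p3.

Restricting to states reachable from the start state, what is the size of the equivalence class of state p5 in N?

2

Initial partition by acceptance: {p3} | {p1,p2,p4,p5,p6}.
Split {p1,p2,p4,p5,p6} by δ(·,0) → {p1,p4,p5} and {p2,p6}.
On input 0, block {p1,p4,p5} splits into {p1,p5} and {p4}.
Refine {p2,p6} on symbol 1: members go to different blocks, giving {p2} and {p6}.
No further refinement is possible. Final partition (5 blocks): {p3} | {p1,p5} | {p2} | {p4} | {p6}.
State p5 belongs to the block {p1,p5}, which has 2 states.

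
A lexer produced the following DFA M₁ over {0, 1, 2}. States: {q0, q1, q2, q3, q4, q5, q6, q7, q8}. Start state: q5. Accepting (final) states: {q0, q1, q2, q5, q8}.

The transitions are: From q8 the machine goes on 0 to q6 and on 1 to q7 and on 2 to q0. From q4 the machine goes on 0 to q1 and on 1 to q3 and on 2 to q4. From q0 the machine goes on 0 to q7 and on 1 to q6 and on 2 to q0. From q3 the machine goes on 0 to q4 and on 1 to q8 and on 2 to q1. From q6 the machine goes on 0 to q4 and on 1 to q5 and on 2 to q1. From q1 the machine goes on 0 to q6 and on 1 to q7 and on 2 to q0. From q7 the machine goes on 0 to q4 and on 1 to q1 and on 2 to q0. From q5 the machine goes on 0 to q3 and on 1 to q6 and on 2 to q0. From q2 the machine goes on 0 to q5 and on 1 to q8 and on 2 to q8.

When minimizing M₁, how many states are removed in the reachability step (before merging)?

1

BFS from q5 reaches {q0, q1, q3, q4, q5, q6, q7, q8}; the 1 state(s) q2 are never visited.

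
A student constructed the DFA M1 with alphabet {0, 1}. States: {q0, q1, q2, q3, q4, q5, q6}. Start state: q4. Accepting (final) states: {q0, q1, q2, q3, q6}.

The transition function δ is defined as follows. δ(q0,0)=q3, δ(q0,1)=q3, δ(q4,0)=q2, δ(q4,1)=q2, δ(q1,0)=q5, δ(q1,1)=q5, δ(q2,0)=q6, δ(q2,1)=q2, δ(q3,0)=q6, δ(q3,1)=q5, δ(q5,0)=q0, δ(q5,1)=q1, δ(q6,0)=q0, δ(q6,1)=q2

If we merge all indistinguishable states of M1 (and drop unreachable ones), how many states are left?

Every state is reachable, so we keep all 7.
P0 = {q0,q1,q2,q3,q6} | {q4,q5}.
Split {q0,q1,q2,q3,q6} by δ(·,0) → {q0,q2,q3,q6} and {q1}.
On input 1, block {q0,q2,q3,q6} splits into {q0,q2,q6} and {q3}.
Split {q0,q2,q6} by δ(·,0) → {q2,q6} and {q0}.
Split {q2,q6} by δ(·,0) → {q2} and {q6}.
On input 0, block {q4,q5} splits into {q4} and {q5}.
Stable partition: {q2} | {q4} | {q1} | {q3} | {q0} | {q6} | {q5} — 7 equivalence classes.

7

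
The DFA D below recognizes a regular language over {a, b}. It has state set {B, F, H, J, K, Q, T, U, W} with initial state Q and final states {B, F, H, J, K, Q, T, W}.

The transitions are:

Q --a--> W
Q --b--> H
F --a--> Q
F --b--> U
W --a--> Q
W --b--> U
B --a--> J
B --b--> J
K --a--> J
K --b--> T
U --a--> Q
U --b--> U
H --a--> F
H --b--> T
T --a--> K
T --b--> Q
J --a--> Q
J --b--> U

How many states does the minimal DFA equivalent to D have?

5

Reachable states from the start: {F,H,J,K,Q,T,U,W}. Unreachable: {B} — drop them.
Start with accepting vs non-accepting: {F,H,J,K,Q,T,W} | {U}.
Split {F,H,J,K,Q,T,W} by δ(·,b) → {H,K,Q,T} and {F,J,W}.
Refine {H,K,Q,T} on symbol a: members go to different blocks, giving {H,K,Q} and {T}.
Split {H,K,Q} by δ(·,b) → {H,K} and {Q}.
The partition is now stable with 5 blocks: {H,K} | {U} | {F,J,W} | {T} | {Q}.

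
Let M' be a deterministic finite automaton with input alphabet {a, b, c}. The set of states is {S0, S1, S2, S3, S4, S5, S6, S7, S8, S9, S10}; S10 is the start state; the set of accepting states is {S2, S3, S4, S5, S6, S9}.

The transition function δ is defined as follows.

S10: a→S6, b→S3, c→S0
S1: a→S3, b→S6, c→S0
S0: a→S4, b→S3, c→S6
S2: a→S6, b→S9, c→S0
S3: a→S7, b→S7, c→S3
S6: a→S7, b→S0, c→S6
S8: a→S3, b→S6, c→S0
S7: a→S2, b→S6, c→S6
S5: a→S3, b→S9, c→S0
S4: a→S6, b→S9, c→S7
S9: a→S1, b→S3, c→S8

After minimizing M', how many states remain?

Reachable states from the start: {S0,S1,S2,S3,S4,S6,S7,S8,S9,S10}. Unreachable: {S5} — drop them.
P0 = {S2,S3,S4,S6,S9} | {S0,S1,S7,S8,S10}.
Refine {S2,S3,S4,S6,S9} on symbol a: members go to different blocks, giving {S3,S6,S9} and {S2,S4}.
On input b, block {S3,S6,S9} splits into {S3,S6} and {S9}.
Split {S0,S1,S7,S8,S10} by δ(·,a) → {S1,S8,S10} and {S0,S7}.
Stable partition: {S3,S6} | {S1,S8,S10} | {S2,S4} | {S9} | {S0,S7} — 5 equivalence classes.

5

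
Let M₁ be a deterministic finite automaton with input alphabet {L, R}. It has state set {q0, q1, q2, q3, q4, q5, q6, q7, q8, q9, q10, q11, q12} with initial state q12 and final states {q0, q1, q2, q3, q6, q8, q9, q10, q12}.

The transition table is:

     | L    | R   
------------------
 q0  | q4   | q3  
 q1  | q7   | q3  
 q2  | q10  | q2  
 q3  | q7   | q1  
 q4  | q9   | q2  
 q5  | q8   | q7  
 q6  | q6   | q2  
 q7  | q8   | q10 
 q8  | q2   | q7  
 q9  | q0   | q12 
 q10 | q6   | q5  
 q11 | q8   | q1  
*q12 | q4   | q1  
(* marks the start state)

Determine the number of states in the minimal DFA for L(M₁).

First remove the unreachable states {q11}; 12 states remain.
P0 = {q0,q1,q2,q3,q6,q8,q9,q10,q12} | {q4,q5,q7}.
Split {q0,q1,q2,q3,q6,q8,q9,q10,q12} by δ(·,L) → {q2,q6,q8,q9,q10} and {q0,q1,q3,q12}.
On input L, block {q2,q6,q8,q9,q10} splits into {q2,q6,q8,q10} and {q9}.
Refine {q2,q6,q8,q10} on symbol R: members go to different blocks, giving {q2,q6} and {q8,q10}.
On input L, block {q2,q6} splits into {q2} and {q6}.
Split {q4,q5,q7} by δ(·,L) → {q5,q7} and {q4}.
Split {q5,q7} by δ(·,R) → {q5} and {q7}.
On input L, block {q0,q1,q3,q12} splits into {q0,q12} and {q1,q3}.
Refine {q8,q10} on symbol L: members go to different blocks, giving {q8} and {q10}.
The partition is now stable with 10 blocks: {q2} | {q5} | {q0,q12} | {q9} | {q8} | {q6} | {q4} | {q7} | {q1,q3} | {q10}.

10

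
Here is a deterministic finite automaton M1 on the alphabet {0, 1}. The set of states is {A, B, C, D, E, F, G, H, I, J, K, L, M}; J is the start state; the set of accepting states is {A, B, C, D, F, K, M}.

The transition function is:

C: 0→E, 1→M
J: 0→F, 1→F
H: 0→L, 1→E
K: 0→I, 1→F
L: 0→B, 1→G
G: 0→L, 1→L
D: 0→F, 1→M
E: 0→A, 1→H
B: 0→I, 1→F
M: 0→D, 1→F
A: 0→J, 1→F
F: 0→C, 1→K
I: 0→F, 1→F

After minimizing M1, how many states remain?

Every state is reachable, so we keep all 13.
P0 = {A,B,C,D,F,K,M} | {E,G,H,I,J,L}.
On input 0, block {A,B,C,D,F,K,M} splits into {A,B,C,K} and {D,F,M}.
Refine {E,G,H,I,J,L} on symbol 0: members go to different blocks, giving {E,L} and {G,H} and {I,J}.
Refine {A,B,C,K} on symbol 0: members go to different blocks, giving {A,B,K} and {C}.
Split {D,F,M} by δ(·,0) → {D,M} and {F}.
On input 0, block {D,M} splits into {D} and {M}.
No further refinement is possible. Final partition (8 blocks): {A,B,K} | {E,L} | {D} | {G,H} | {I,J} | {C} | {F} | {M}.

8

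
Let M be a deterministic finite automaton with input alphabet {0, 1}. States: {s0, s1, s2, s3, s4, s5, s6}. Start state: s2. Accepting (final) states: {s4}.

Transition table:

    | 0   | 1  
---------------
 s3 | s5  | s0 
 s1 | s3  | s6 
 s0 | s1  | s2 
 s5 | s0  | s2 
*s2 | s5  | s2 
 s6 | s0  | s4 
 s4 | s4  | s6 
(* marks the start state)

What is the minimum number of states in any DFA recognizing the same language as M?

7

Initial partition by acceptance: {s4} | {s0,s1,s2,s3,s5,s6}.
Refine {s0,s1,s2,s3,s5,s6} on symbol 1: members go to different blocks, giving {s0,s1,s2,s3,s5} and {s6}.
Refine {s0,s1,s2,s3,s5} on symbol 1: members go to different blocks, giving {s0,s2,s3,s5} and {s1}.
Split {s0,s2,s3,s5} by δ(·,0) → {s2,s3,s5} and {s0}.
Split {s2,s3,s5} by δ(·,0) → {s2,s3} and {s5}.
Refine {s2,s3} on symbol 1: members go to different blocks, giving {s2} and {s3}.
No further refinement is possible. Final partition (7 blocks): {s4} | {s2} | {s6} | {s1} | {s0} | {s5} | {s3}.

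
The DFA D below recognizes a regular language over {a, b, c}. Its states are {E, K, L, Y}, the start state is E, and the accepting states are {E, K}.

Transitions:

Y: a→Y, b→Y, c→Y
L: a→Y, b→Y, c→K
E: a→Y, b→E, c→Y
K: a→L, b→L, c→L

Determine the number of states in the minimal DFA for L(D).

Reachable states from the start: {E,Y}. Unreachable: {K,L} — drop them.
Start with accepting vs non-accepting: {E} | {Y}.
The partition is now stable with 2 blocks: {E} | {Y}.

2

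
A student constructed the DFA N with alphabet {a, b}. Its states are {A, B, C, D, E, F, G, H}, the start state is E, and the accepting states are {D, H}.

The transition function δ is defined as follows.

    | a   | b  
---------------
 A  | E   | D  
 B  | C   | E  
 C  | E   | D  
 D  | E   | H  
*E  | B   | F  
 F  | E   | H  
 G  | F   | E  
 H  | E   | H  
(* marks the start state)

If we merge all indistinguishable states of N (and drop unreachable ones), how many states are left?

States {A,G} cannot be reached from the start state, so discard them.
Initial partition by acceptance: {D,H} | {B,C,E,F}.
Split {B,C,E,F} by δ(·,b) → {B,E} and {C,F}.
Split {B,E} by δ(·,a) → {B} and {E}.
Stable partition: {D,H} | {B} | {C,F} | {E} — 4 equivalence classes.

4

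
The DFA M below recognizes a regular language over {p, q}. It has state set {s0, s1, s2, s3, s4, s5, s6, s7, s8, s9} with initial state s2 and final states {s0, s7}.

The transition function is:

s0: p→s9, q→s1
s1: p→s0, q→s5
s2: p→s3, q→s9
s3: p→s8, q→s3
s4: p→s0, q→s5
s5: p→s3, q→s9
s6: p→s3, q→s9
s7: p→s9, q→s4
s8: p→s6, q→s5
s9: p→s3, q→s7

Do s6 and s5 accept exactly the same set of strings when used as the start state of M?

Yes

P0 = {s0,s7} | {s1,s2,s3,s4,s5,s6,s8,s9}.
Split {s1,s2,s3,s4,s5,s6,s8,s9} by δ(·,p) → {s2,s3,s5,s6,s8,s9} and {s1,s4}.
Refine {s2,s3,s5,s6,s8,s9} on symbol q: members go to different blocks, giving {s2,s3,s5,s6,s8} and {s9}.
On input q, block {s2,s3,s5,s6,s8} splits into {s2,s5,s6} and {s3,s8}.
Split {s3,s8} by δ(·,p) → {s3} and {s8}.
No further refinement is possible. Final partition (6 blocks): {s0,s7} | {s2,s5,s6} | {s1,s4} | {s9} | {s3} | {s8}.
s6 and s5 lie in the same block of the stable partition, so they are equivalent — no string distinguishes them.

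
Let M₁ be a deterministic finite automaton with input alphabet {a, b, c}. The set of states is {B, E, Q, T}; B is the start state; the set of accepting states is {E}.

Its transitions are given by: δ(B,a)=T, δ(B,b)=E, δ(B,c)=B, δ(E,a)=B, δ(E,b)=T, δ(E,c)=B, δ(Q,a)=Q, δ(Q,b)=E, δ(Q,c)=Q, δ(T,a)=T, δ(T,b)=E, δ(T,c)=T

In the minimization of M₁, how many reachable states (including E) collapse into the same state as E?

1

Reachable states from the start: {B,E,T}. Unreachable: {Q} — drop them.
P0 = {E} | {B,T}.
The partition is now stable with 2 blocks: {E} | {B,T}.
State E belongs to the block {E}, which has 1 states.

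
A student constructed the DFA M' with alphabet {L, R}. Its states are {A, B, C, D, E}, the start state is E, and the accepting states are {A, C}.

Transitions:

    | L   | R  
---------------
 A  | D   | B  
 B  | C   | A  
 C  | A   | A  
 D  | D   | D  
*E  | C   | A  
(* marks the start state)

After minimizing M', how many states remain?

Start with accepting vs non-accepting: {A,C} | {B,D,E}.
Refine {A,C} on symbol L: members go to different blocks, giving {A} and {C}.
On input L, block {B,D,E} splits into {B,E} and {D}.
No further refinement is possible. Final partition (4 blocks): {A} | {B,E} | {C} | {D}.

4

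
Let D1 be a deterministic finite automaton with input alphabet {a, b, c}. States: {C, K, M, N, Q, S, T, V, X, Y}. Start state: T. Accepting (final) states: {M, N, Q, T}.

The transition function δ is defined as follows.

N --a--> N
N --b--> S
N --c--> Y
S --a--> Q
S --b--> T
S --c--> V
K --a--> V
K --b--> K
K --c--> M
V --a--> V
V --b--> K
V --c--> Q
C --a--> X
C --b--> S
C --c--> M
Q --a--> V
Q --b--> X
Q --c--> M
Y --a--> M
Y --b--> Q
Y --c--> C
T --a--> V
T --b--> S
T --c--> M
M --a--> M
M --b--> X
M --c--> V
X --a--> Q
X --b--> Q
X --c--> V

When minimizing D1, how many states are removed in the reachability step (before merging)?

BFS from T reaches {K, M, Q, S, T, V, X}; the 3 state(s) C, N, Y are never visited.

3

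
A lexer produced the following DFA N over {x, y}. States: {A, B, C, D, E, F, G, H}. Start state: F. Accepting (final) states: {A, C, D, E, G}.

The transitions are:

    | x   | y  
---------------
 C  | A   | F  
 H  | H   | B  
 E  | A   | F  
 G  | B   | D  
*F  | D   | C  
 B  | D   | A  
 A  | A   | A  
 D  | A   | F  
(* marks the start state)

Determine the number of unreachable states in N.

No path from F leads to B, E, G, H; the other 4 states are all reachable.

4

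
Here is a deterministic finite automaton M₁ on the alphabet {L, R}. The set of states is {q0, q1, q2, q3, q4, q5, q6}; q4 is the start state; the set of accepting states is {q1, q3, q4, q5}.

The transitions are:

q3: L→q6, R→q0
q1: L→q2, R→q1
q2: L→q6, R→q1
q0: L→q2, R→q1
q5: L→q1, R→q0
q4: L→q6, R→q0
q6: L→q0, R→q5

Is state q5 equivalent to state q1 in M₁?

First remove the unreachable states {q3}; 6 states remain.
P0 = {q1,q4,q5} | {q0,q2,q6}.
Split {q1,q4,q5} by δ(·,L) → {q1,q4} and {q5}.
On input R, block {q1,q4} splits into {q1} and {q4}.
On input R, block {q0,q2,q6} splits into {q0,q2} and {q6}.
On input L, block {q0,q2} splits into {q0} and {q2}.
No further refinement is possible. Final partition (6 blocks): {q1} | {q0} | {q5} | {q4} | {q6} | {q2}.
q5 and q1 end up in different blocks, so they are distinguishable. For instance, the string 'L' is accepted from only q5.

No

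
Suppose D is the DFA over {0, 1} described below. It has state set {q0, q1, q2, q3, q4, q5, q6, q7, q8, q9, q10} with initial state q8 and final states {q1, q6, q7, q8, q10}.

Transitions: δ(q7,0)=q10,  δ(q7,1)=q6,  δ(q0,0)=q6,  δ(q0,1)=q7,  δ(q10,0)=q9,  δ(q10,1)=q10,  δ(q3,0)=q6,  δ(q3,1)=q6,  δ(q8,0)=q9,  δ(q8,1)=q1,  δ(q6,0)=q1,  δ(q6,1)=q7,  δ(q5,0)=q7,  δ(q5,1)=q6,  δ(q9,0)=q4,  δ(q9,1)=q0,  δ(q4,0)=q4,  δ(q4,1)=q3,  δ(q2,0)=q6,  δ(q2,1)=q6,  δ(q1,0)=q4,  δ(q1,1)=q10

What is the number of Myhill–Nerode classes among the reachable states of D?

States {q2,q5} cannot be reached from the start state, so discard them.
Initial partition by acceptance: {q1,q6,q7,q8,q10} | {q0,q3,q4,q9}.
Refine {q1,q6,q7,q8,q10} on symbol 0: members go to different blocks, giving {q1,q8,q10} and {q6,q7}.
Refine {q0,q3,q4,q9} on symbol 0: members go to different blocks, giving {q0,q3} and {q4,q9}.
The partition is now stable with 4 blocks: {q1,q8,q10} | {q0,q3} | {q6,q7} | {q4,q9}.

4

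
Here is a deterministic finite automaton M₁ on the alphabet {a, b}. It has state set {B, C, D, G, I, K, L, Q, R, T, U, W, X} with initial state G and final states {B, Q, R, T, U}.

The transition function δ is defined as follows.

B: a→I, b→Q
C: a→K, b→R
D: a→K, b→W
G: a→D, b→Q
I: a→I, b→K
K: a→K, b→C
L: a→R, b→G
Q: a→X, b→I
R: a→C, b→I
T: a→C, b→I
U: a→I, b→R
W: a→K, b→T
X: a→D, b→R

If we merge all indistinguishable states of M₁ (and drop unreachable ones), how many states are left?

4

States {B,L,U} cannot be reached from the start state, so discard them.
P0 = {Q,R,T} | {C,D,G,I,K,W,X}.
Refine {C,D,G,I,K,W,X} on symbol b: members go to different blocks, giving {C,G,W,X} and {D,I,K}.
Split {D,I,K} by δ(·,b) → {D,K} and {I}.
Stable partition: {Q,R,T} | {C,G,W,X} | {D,K} | {I} — 4 equivalence classes.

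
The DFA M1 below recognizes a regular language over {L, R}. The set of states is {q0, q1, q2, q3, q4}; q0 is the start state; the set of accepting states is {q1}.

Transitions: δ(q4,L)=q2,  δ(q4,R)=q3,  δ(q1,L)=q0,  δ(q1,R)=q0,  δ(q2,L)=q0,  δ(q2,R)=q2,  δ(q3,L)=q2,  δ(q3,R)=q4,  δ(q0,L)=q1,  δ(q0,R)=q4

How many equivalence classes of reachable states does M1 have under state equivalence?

4

All states are reachable from the start state.
P0 = {q1} | {q0,q2,q3,q4}.
Split {q0,q2,q3,q4} by δ(·,L) → {q2,q3,q4} and {q0}.
On input L, block {q2,q3,q4} splits into {q3,q4} and {q2}.
Stable partition: {q1} | {q3,q4} | {q0} | {q2} — 4 equivalence classes.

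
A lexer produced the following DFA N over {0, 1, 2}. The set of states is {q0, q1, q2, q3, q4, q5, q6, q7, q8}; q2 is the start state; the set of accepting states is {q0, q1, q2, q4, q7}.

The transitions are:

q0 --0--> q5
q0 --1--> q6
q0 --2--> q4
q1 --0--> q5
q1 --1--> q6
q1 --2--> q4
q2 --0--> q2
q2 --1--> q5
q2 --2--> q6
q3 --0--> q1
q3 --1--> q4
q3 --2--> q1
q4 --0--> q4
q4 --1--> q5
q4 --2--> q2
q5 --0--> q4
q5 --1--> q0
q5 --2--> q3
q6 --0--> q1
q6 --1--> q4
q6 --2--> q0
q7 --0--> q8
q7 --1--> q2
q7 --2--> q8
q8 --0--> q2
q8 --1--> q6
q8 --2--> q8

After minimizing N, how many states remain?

First remove the unreachable states {q7,q8}; 7 states remain.
Start with accepting vs non-accepting: {q0,q1,q2,q4} | {q3,q5,q6}.
Split {q0,q1,q2,q4} by δ(·,0) → {q0,q1} and {q2,q4}.
Refine {q3,q5,q6} on symbol 0: members go to different blocks, giving {q3,q6} and {q5}.
Refine {q2,q4} on symbol 2: members go to different blocks, giving {q2} and {q4}.
The partition is now stable with 5 blocks: {q0,q1} | {q3,q6} | {q2} | {q5} | {q4}.

5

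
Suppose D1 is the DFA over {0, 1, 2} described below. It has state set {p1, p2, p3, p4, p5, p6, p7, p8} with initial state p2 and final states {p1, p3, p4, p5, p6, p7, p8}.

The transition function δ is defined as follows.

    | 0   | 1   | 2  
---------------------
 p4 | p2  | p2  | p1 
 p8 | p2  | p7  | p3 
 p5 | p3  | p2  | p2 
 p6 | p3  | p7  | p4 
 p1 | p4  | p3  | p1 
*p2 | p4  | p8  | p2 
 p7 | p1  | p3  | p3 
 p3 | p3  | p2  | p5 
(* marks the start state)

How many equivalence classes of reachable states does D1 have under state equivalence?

Reachable states from the start: {p1,p2,p3,p4,p5,p7,p8}. Unreachable: {p6} — drop them.
P0 = {p1,p3,p4,p5,p7,p8} | {p2}.
Split {p1,p3,p4,p5,p7,p8} by δ(·,0) → {p1,p3,p5,p7} and {p4,p8}.
Refine {p1,p3,p5,p7} on symbol 0: members go to different blocks, giving {p3,p5,p7} and {p1}.
Split {p3,p5,p7} by δ(·,0) → {p3,p5} and {p7}.
Refine {p3,p5} on symbol 2: members go to different blocks, giving {p3} and {p5}.
Refine {p4,p8} on symbol 1: members go to different blocks, giving {p4} and {p8}.
The partition is now stable with 7 blocks: {p3} | {p2} | {p4} | {p1} | {p7} | {p5} | {p8}.

7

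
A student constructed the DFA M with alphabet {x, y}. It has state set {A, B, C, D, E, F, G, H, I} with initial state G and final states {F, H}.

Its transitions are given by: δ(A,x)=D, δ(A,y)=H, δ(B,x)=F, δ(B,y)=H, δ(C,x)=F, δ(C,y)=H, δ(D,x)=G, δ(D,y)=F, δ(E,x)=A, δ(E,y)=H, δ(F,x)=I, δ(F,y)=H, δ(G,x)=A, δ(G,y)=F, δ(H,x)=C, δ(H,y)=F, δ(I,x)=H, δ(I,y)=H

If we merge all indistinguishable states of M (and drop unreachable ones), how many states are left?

3

States {B,E} cannot be reached from the start state, so discard them.
Initial partition by acceptance: {F,H} | {A,C,D,G,I}.
Refine {A,C,D,G,I} on symbol x: members go to different blocks, giving {A,D,G} and {C,I}.
Stable partition: {F,H} | {A,D,G} | {C,I} — 3 equivalence classes.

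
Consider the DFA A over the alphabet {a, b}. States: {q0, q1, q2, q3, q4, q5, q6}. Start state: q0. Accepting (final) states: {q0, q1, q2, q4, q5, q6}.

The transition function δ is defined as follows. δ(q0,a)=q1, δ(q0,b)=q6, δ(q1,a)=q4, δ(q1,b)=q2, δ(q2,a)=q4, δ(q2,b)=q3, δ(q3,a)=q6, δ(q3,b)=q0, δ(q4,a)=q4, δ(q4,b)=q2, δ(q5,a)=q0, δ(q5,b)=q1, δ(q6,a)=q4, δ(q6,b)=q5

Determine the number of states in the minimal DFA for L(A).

6

Every state is reachable, so we keep all 7.
P0 = {q0,q1,q2,q4,q5,q6} | {q3}.
Split {q0,q1,q2,q4,q5,q6} by δ(·,b) → {q0,q1,q4,q5,q6} and {q2}.
Split {q0,q1,q4,q5,q6} by δ(·,b) → {q0,q5,q6} and {q1,q4}.
On input a, block {q0,q5,q6} splits into {q0,q6} and {q5}.
Split {q0,q6} by δ(·,b) → {q0} and {q6}.
The partition is now stable with 6 blocks: {q0} | {q3} | {q2} | {q1,q4} | {q5} | {q6}.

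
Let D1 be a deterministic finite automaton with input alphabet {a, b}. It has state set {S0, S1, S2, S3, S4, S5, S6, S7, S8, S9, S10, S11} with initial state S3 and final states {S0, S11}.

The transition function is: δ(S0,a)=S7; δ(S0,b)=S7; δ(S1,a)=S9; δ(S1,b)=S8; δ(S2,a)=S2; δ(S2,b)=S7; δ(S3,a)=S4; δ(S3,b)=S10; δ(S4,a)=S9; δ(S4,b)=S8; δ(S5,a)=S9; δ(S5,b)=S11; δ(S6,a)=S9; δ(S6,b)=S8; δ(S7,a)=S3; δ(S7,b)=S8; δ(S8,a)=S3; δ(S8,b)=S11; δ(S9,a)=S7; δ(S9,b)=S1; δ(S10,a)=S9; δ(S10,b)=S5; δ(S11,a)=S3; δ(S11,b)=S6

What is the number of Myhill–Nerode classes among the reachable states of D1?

States {S0,S2} cannot be reached from the start state, so discard them.
Initial partition by acceptance: {S11} | {S1,S3,S4,S5,S6,S7,S8,S9,S10}.
On input b, block {S1,S3,S4,S5,S6,S7,S8,S9,S10} splits into {S1,S3,S4,S6,S7,S9,S10} and {S5,S8}.
Split {S1,S3,S4,S6,S7,S9,S10} by δ(·,b) → {S1,S4,S6,S7,S10} and {S3,S9}.
Stable partition: {S11} | {S1,S4,S6,S7,S10} | {S5,S8} | {S3,S9} — 4 equivalence classes.

4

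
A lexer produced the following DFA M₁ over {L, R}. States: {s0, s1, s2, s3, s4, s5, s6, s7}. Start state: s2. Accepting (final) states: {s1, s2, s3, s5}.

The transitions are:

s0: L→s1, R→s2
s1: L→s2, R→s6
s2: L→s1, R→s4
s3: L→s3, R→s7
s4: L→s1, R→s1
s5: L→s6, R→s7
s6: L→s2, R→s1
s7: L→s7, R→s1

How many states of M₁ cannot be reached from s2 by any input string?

BFS from s2 reaches {s1, s2, s4, s6}; the 4 state(s) s0, s3, s5, s7 are never visited.

4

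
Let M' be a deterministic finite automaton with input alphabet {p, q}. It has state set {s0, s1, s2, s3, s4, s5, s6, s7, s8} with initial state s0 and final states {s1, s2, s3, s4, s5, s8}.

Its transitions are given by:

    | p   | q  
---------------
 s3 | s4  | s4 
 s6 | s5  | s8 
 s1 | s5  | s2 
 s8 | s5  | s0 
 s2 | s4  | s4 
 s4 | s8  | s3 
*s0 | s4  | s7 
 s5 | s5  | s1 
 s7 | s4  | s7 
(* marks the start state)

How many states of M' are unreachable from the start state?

1

No path from s0 leads to s6; the other 8 states are all reachable.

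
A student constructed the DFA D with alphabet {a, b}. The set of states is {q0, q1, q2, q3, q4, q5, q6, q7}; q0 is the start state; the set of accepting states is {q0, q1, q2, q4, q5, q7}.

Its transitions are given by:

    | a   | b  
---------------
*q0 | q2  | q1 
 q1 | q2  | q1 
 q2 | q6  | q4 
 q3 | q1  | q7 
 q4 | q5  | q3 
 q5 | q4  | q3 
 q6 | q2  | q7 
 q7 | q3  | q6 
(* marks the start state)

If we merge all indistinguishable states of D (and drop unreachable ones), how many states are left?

6

P0 = {q0,q1,q2,q4,q5,q7} | {q3,q6}.
Split {q0,q1,q2,q4,q5,q7} by δ(·,a) → {q0,q1,q4,q5} and {q2,q7}.
On input a, block {q0,q1,q4,q5} splits into {q0,q1} and {q4,q5}.
Refine {q3,q6} on symbol a: members go to different blocks, giving {q3} and {q6}.
Refine {q2,q7} on symbol a: members go to different blocks, giving {q2} and {q7}.
No further refinement is possible. Final partition (6 blocks): {q0,q1} | {q3} | {q2} | {q4,q5} | {q6} | {q7}.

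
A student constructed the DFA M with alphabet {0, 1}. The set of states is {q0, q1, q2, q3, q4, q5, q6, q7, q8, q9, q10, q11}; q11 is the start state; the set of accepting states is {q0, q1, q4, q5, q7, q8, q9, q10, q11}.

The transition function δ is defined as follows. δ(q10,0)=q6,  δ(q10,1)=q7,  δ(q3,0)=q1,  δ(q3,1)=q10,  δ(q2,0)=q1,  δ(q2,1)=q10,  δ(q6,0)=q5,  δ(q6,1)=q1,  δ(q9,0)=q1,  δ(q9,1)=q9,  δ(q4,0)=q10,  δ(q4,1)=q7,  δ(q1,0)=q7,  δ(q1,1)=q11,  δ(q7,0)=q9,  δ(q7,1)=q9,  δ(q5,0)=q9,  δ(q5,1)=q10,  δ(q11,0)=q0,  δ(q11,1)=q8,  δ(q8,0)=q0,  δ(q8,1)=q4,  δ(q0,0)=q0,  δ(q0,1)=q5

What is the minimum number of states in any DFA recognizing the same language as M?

First remove the unreachable states {q2,q3}; 10 states remain.
Initial partition by acceptance: {q0,q1,q4,q5,q7,q8,q9,q10,q11} | {q6}.
On input 0, block {q0,q1,q4,q5,q7,q8,q9,q10,q11} splits into {q0,q1,q4,q5,q7,q8,q9,q11} and {q10}.
On input 0, block {q0,q1,q4,q5,q7,q8,q9,q11} splits into {q0,q1,q5,q7,q8,q9,q11} and {q4}.
Split {q0,q1,q5,q7,q8,q9,q11} by δ(·,1) → {q0,q1,q7,q9,q11} and {q5} and {q8}.
Refine {q0,q1,q7,q9,q11} on symbol 1: members go to different blocks, giving {q1,q7,q9} and {q0} and {q11}.
Refine {q1,q7,q9} on symbol 1: members go to different blocks, giving {q7,q9} and {q1}.
Refine {q7,q9} on symbol 0: members go to different blocks, giving {q7} and {q9}.
No further refinement is possible. Final partition (10 blocks): {q7} | {q6} | {q10} | {q4} | {q5} | {q8} | {q0} | {q11} | {q1} | {q9}.

10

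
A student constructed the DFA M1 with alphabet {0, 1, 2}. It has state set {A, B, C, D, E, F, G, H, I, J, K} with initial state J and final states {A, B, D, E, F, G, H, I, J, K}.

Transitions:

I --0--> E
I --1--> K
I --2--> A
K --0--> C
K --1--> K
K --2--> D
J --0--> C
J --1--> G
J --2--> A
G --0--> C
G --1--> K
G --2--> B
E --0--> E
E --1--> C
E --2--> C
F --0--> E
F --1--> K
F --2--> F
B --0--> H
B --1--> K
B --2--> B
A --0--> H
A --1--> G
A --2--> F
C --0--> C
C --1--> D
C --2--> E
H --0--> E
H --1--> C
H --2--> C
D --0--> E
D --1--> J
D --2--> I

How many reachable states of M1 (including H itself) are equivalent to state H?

Initial partition by acceptance: {A,B,D,E,F,G,H,I,J,K} | {C}.
Refine {A,B,D,E,F,G,H,I,J,K} on symbol 0: members go to different blocks, giving {A,B,D,E,F,H,I} and {G,J,K}.
On input 1, block {A,B,D,E,F,H,I} splits into {A,B,D,F,I} and {E,H}.
No further refinement is possible. Final partition (4 blocks): {A,B,D,F,I} | {C} | {G,J,K} | {E,H}.
State H belongs to the block {E,H}, which has 2 states.

2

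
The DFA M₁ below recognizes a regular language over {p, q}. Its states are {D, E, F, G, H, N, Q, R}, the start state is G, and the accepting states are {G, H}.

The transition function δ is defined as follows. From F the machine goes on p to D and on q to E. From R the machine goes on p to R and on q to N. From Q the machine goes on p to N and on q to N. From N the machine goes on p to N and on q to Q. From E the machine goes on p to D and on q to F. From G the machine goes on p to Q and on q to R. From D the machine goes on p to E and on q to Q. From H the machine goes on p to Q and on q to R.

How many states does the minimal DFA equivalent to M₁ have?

2

First remove the unreachable states {D,E,F,H}; 4 states remain.
P0 = {G} | {N,Q,R}.
The partition is now stable with 2 blocks: {G} | {N,Q,R}.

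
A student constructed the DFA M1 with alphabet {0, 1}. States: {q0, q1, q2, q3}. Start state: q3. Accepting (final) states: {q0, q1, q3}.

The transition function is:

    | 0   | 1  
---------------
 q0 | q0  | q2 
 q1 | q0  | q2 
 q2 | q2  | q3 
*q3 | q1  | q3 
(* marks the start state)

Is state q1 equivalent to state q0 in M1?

P0 = {q0,q1,q3} | {q2}.
Refine {q0,q1,q3} on symbol 1: members go to different blocks, giving {q0,q1} and {q3}.
The partition is now stable with 3 blocks: {q0,q1} | {q2} | {q3}.
q1 and q0 lie in the same block of the stable partition, so they are equivalent — no string distinguishes them.

Yes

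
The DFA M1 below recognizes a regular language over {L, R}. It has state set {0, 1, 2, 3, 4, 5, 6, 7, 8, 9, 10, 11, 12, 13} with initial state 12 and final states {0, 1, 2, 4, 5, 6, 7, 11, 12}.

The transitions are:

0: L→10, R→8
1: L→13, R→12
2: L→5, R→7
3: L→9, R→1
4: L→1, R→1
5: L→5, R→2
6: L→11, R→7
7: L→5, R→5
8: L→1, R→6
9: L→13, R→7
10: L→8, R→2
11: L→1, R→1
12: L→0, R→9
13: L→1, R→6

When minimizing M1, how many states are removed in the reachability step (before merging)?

BFS from 12 reaches {0, 1, 2, 5, 6, 7, 8, 9, 10, 11, 12, 13}; the 2 state(s) 3, 4 are never visited.

2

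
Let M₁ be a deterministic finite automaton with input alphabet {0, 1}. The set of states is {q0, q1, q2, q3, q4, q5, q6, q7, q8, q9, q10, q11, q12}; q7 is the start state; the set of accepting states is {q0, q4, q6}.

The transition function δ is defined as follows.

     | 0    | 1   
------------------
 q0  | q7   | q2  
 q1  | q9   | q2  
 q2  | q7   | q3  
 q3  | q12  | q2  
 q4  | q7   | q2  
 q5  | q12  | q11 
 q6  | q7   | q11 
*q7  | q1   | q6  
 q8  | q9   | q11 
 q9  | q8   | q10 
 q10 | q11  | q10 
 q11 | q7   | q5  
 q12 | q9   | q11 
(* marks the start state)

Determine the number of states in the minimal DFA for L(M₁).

7

Reachable states from the start: {q1,q2,q3,q5,q6,q7,q8,q9,q10,q11,q12}. Unreachable: {q0,q4} — drop them.
Initial partition by acceptance: {q6} | {q1,q2,q3,q5,q7,q8,q9,q10,q11,q12}.
Split {q1,q2,q3,q5,q7,q8,q9,q10,q11,q12} by δ(·,1) → {q1,q2,q3,q5,q8,q9,q10,q11,q12} and {q7}.
Refine {q1,q2,q3,q5,q8,q9,q10,q11,q12} on symbol 0: members go to different blocks, giving {q1,q3,q5,q8,q9,q10,q12} and {q2,q11}.
On input 0, block {q1,q3,q5,q8,q9,q10,q12} splits into {q1,q3,q5,q8,q9,q12} and {q10}.
Refine {q1,q3,q5,q8,q9,q12} on symbol 1: members go to different blocks, giving {q1,q3,q5,q8,q12} and {q9}.
Split {q1,q3,q5,q8,q12} by δ(·,0) → {q1,q8,q12} and {q3,q5}.
No further refinement is possible. Final partition (7 blocks): {q6} | {q1,q8,q12} | {q7} | {q2,q11} | {q10} | {q9} | {q3,q5}.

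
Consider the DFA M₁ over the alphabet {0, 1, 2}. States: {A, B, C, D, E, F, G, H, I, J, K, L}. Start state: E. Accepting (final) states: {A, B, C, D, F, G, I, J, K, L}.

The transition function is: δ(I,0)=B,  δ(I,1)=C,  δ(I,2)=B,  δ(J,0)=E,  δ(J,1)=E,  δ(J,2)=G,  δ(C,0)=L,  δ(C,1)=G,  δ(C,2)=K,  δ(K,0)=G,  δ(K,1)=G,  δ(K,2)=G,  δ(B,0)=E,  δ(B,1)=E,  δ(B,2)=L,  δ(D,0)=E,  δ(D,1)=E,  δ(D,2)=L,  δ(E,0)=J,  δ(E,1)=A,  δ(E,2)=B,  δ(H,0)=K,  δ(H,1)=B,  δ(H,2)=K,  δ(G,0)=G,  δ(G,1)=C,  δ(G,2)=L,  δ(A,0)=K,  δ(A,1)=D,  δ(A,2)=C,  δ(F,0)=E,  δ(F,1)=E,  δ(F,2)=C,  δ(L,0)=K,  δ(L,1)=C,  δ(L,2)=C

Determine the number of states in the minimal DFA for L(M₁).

Reachable states from the start: {A,B,C,D,E,G,J,K,L}. Unreachable: {F,H,I} — drop them.
P0 = {A,B,C,D,G,J,K,L} | {E}.
On input 0, block {A,B,C,D,G,J,K,L} splits into {A,C,G,K,L} and {B,D,J}.
Split {A,C,G,K,L} by δ(·,1) → {C,G,K,L} and {A}.
Stable partition: {C,G,K,L} | {E} | {B,D,J} | {A} — 4 equivalence classes.

4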